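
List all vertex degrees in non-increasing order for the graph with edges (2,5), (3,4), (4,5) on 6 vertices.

Step 1: Count edges incident to each vertex:
  deg(1) = 0 (neighbors: none)
  deg(2) = 1 (neighbors: 5)
  deg(3) = 1 (neighbors: 4)
  deg(4) = 2 (neighbors: 3, 5)
  deg(5) = 2 (neighbors: 2, 4)
  deg(6) = 0 (neighbors: none)

Step 2: Sort degrees in non-increasing order:
  Degrees: [0, 1, 1, 2, 2, 0] -> sorted: [2, 2, 1, 1, 0, 0]

Degree sequence: [2, 2, 1, 1, 0, 0]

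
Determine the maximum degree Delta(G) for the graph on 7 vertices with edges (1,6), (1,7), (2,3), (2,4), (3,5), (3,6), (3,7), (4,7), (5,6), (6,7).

Step 1: Count edges incident to each vertex:
  deg(1) = 2 (neighbors: 6, 7)
  deg(2) = 2 (neighbors: 3, 4)
  deg(3) = 4 (neighbors: 2, 5, 6, 7)
  deg(4) = 2 (neighbors: 2, 7)
  deg(5) = 2 (neighbors: 3, 6)
  deg(6) = 4 (neighbors: 1, 3, 5, 7)
  deg(7) = 4 (neighbors: 1, 3, 4, 6)

Step 2: Find maximum:
  max(2, 2, 4, 2, 2, 4, 4) = 4 (vertex 3)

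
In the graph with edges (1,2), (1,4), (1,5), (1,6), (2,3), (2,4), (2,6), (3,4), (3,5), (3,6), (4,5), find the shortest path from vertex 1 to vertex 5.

Step 1: Build adjacency list:
  1: 2, 4, 5, 6
  2: 1, 3, 4, 6
  3: 2, 4, 5, 6
  4: 1, 2, 3, 5
  5: 1, 3, 4
  6: 1, 2, 3

Step 2: BFS from vertex 1 to find shortest path to 5:
  vertex 2 reached at distance 1
  vertex 4 reached at distance 1
  vertex 5 reached at distance 1

Step 3: Shortest path: 1 -> 5
Path length: 1 edge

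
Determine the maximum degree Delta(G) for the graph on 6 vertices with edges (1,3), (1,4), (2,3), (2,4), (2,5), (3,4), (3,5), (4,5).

Step 1: Count edges incident to each vertex:
  deg(1) = 2 (neighbors: 3, 4)
  deg(2) = 3 (neighbors: 3, 4, 5)
  deg(3) = 4 (neighbors: 1, 2, 4, 5)
  deg(4) = 4 (neighbors: 1, 2, 3, 5)
  deg(5) = 3 (neighbors: 2, 3, 4)
  deg(6) = 0 (neighbors: none)

Step 2: Find maximum:
  max(2, 3, 4, 4, 3, 0) = 4 (vertex 3)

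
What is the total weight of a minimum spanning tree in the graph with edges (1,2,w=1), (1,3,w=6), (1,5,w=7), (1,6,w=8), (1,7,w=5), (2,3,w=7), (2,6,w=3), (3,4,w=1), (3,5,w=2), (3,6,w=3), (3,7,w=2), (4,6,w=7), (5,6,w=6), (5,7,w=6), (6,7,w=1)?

Apply Kruskal's algorithm (sort edges by weight, add if no cycle):

Sorted edges by weight:
  (1,2) w=1
  (3,4) w=1
  (6,7) w=1
  (3,7) w=2
  (3,5) w=2
  (2,6) w=3
  (3,6) w=3
  (1,7) w=5
  (1,3) w=6
  (5,6) w=6
  (5,7) w=6
  (1,5) w=7
  (2,3) w=7
  (4,6) w=7
  (1,6) w=8

Add edge (1,2) w=1 -- no cycle. Running total: 1
Add edge (3,4) w=1 -- no cycle. Running total: 2
Add edge (6,7) w=1 -- no cycle. Running total: 3
Add edge (3,7) w=2 -- no cycle. Running total: 5
Add edge (3,5) w=2 -- no cycle. Running total: 7
Add edge (2,6) w=3 -- no cycle. Running total: 10

MST edges: (1,2,w=1), (3,4,w=1), (6,7,w=1), (3,7,w=2), (3,5,w=2), (2,6,w=3)
Total MST weight: 1 + 1 + 1 + 2 + 2 + 3 = 10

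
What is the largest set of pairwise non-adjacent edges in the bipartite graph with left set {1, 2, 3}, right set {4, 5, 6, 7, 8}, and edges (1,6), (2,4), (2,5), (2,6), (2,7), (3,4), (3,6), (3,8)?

Step 1: List the neighbors of each left vertex:
  1: 6
  2: 4, 5, 6, 7
  3: 4, 6, 8

Step 2: Greedily match left vertices, then look for augmenting paths:
  Match 1 -- 6
  Match 2 -- 4
  Match 3 -- 8
  No augmenting path remains.

Step 3: Verify this is maximum:
  Matching size 3 = min(|L|, |R|) = min(3, 5), which is an upper bound, so this matching is maximum.

Maximum matching: {(1,6), (2,4), (3,8)}
Size: 3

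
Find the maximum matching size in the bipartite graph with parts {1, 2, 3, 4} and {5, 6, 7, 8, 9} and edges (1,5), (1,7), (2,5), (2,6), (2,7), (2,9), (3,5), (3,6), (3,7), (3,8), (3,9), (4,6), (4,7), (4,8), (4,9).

Step 1: List the neighbors of each left vertex:
  1: 5, 7
  2: 5, 6, 7, 9
  3: 5, 6, 7, 8, 9
  4: 6, 7, 8, 9

Step 2: Greedily match left vertices, then look for augmenting paths:
  Match 1 -- 5
  Match 2 -- 6
  Match 3 -- 7
  Match 4 -- 8
  No augmenting path remains.

Step 3: Verify this is maximum:
  Matching size 4 = min(|L|, |R|) = min(4, 5), which is an upper bound, so this matching is maximum.

Maximum matching: {(1,5), (2,6), (3,7), (4,8)}
Size: 4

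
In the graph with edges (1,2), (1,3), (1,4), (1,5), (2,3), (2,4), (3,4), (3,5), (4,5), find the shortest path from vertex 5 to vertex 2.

Step 1: Build adjacency list:
  1: 2, 3, 4, 5
  2: 1, 3, 4
  3: 1, 2, 4, 5
  4: 1, 2, 3, 5
  5: 1, 3, 4

Step 2: BFS from vertex 5 to find shortest path to 2:
  vertex 1 reached at distance 1
  vertex 3 reached at distance 1
  vertex 4 reached at distance 1
  vertex 2 reached at distance 2

Step 3: Shortest path: 5 -> 3 -> 2
Path length: 2 edges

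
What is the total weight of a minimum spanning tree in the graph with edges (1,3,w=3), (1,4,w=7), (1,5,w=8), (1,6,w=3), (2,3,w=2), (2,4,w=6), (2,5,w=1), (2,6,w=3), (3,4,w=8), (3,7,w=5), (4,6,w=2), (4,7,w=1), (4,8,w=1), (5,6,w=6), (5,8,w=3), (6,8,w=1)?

Apply Kruskal's algorithm (sort edges by weight, add if no cycle):

Sorted edges by weight:
  (2,5) w=1
  (4,8) w=1
  (4,7) w=1
  (6,8) w=1
  (2,3) w=2
  (4,6) w=2
  (1,3) w=3
  (1,6) w=3
  (2,6) w=3
  (5,8) w=3
  (3,7) w=5
  (2,4) w=6
  (5,6) w=6
  (1,4) w=7
  (1,5) w=8
  (3,4) w=8

Add edge (2,5) w=1 -- no cycle. Running total: 1
Add edge (4,8) w=1 -- no cycle. Running total: 2
Add edge (4,7) w=1 -- no cycle. Running total: 3
Add edge (6,8) w=1 -- no cycle. Running total: 4
Add edge (2,3) w=2 -- no cycle. Running total: 6
Skip edge (4,6) w=2 -- would create cycle
Add edge (1,3) w=3 -- no cycle. Running total: 9
Add edge (1,6) w=3 -- no cycle. Running total: 12

MST edges: (2,5,w=1), (4,8,w=1), (4,7,w=1), (6,8,w=1), (2,3,w=2), (1,3,w=3), (1,6,w=3)
Total MST weight: 1 + 1 + 1 + 1 + 2 + 3 + 3 = 12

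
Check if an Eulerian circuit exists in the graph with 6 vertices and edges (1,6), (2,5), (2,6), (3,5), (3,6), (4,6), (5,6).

Step 1: Find the degree of each vertex:
  deg(1) = 1
  deg(2) = 2
  deg(3) = 2
  deg(4) = 1
  deg(5) = 3
  deg(6) = 5

Step 2: Count vertices with odd degree:
  Odd-degree vertices: 1, 4, 5, 6 (4 total)

Step 3: Apply Euler's theorem:
  - Eulerian circuit exists iff graph is connected and all vertices have even degree
  - Eulerian path exists iff graph is connected and has 0 or 2 odd-degree vertices

Graph has 4 odd-degree vertices (need 0 or 2).
Neither Eulerian path nor Eulerian circuit exists.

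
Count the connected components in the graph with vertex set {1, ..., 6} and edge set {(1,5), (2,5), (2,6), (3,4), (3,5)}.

Step 1: Build adjacency list from edges:
  1: 5
  2: 5, 6
  3: 4, 5
  4: 3
  5: 1, 2, 3
  6: 2

Step 2: Run BFS/DFS from vertex 1:
  Visited: {1, 5, 2, 3, 6, 4}
  Reached 6 of 6 vertices

Step 3: All 6 vertices reached from vertex 1, so the graph is connected.
Number of connected components: 1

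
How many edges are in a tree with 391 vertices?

A tree on n vertices always has exactly n - 1 edges.
For n = 391: edges = 391 - 1 = 390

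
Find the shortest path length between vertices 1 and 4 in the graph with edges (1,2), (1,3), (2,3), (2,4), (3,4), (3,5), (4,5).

Step 1: Build adjacency list:
  1: 2, 3
  2: 1, 3, 4
  3: 1, 2, 4, 5
  4: 2, 3, 5
  5: 3, 4

Step 2: BFS from vertex 1 to find shortest path to 4:
  vertex 2 reached at distance 1
  vertex 3 reached at distance 1
  vertex 4 reached at distance 2

Step 3: Shortest path: 1 -> 2 -> 4
Path length: 2 edges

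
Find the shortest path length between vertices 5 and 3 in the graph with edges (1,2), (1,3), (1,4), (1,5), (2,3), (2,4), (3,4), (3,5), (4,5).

Step 1: Build adjacency list:
  1: 2, 3, 4, 5
  2: 1, 3, 4
  3: 1, 2, 4, 5
  4: 1, 2, 3, 5
  5: 1, 3, 4

Step 2: BFS from vertex 5 to find shortest path to 3:
  vertex 1 reached at distance 1
  vertex 3 reached at distance 1

Step 3: Shortest path: 5 -> 3
Path length: 1 edge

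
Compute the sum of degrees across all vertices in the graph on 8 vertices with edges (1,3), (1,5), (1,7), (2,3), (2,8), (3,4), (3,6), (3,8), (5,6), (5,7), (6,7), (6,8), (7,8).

Step 1: Count edges incident to each vertex:
  deg(1) = 3 (neighbors: 3, 5, 7)
  deg(2) = 2 (neighbors: 3, 8)
  deg(3) = 5 (neighbors: 1, 2, 4, 6, 8)
  deg(4) = 1 (neighbors: 3)
  deg(5) = 3 (neighbors: 1, 6, 7)
  deg(6) = 4 (neighbors: 3, 5, 7, 8)
  deg(7) = 4 (neighbors: 1, 5, 6, 8)
  deg(8) = 4 (neighbors: 2, 3, 6, 7)

Step 2: Sum all degrees:
  3 + 2 + 5 + 1 + 3 + 4 + 4 + 4 = 26

Verification: sum of degrees = 2 * |E| = 2 * 13 = 26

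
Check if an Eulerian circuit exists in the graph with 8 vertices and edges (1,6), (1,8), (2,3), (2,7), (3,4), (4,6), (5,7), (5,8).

Step 1: Find the degree of each vertex:
  deg(1) = 2
  deg(2) = 2
  deg(3) = 2
  deg(4) = 2
  deg(5) = 2
  deg(6) = 2
  deg(7) = 2
  deg(8) = 2

Step 2: Count vertices with odd degree:
  All vertices have even degree (0 odd-degree vertices)

Step 3: Apply Euler's theorem:
  - Eulerian circuit exists iff graph is connected and all vertices have even degree
  - Eulerian path exists iff graph is connected and has 0 or 2 odd-degree vertices

Graph is connected with 0 odd-degree vertices.
Both Eulerian circuit and Eulerian path exist.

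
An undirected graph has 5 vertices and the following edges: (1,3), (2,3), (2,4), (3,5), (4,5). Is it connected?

Step 1: Build adjacency list from edges:
  1: 3
  2: 3, 4
  3: 1, 2, 5
  4: 2, 5
  5: 3, 4

Step 2: Run BFS/DFS from vertex 1:
  Visited: {1, 3, 2, 5, 4}
  Reached 5 of 5 vertices

Step 3: All 5 vertices reached from vertex 1, so the graph is connected.
Answer: Yes, the graph is connected.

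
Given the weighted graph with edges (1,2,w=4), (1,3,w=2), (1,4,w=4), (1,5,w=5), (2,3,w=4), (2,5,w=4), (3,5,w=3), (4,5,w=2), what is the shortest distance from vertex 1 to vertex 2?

Step 1: Build adjacency list with weights:
  1: 2(w=4), 3(w=2), 4(w=4), 5(w=5)
  2: 1(w=4), 3(w=4), 5(w=4)
  3: 1(w=2), 2(w=4), 5(w=3)
  4: 1(w=4), 5(w=2)
  5: 1(w=5), 2(w=4), 3(w=3), 4(w=2)

Step 2: Apply Dijkstra's algorithm from vertex 1:
  Visit vertex 1 (distance=0)
    Update dist[2] = 4
    Update dist[3] = 2
    Update dist[4] = 4
    Update dist[5] = 5
  Visit vertex 3 (distance=2)
  Visit vertex 2 (distance=4)

Step 3: Shortest path: 1 -> 2
Total weight: 4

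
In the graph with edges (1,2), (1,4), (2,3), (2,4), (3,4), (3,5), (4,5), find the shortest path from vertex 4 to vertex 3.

Step 1: Build adjacency list:
  1: 2, 4
  2: 1, 3, 4
  3: 2, 4, 5
  4: 1, 2, 3, 5
  5: 3, 4

Step 2: BFS from vertex 4 to find shortest path to 3:
  vertex 1 reached at distance 1
  vertex 2 reached at distance 1
  vertex 3 reached at distance 1

Step 3: Shortest path: 4 -> 3
Path length: 1 edge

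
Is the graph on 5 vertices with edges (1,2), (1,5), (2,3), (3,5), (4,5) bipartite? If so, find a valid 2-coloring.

Step 1: Attempt 2-coloring using BFS:
  Start at vertex 1, assign color 0
  Color vertex 2 with color 1 (neighbor of 1)
  Color vertex 5 with color 1 (neighbor of 1)
  Color vertex 3 with color 0 (neighbor of 2)
  Color vertex 4 with color 0 (neighbor of 5)

Step 2: 2-coloring succeeded. No conflicts found.
  Set A (color 0): {1, 3, 4}
  Set B (color 1): {2, 5}

The graph is bipartite with partition {1, 3, 4}, {2, 5}.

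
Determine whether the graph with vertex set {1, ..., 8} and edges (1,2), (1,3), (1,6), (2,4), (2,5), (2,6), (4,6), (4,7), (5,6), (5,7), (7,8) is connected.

Step 1: Build adjacency list from edges:
  1: 2, 3, 6
  2: 1, 4, 5, 6
  3: 1
  4: 2, 6, 7
  5: 2, 6, 7
  6: 1, 2, 4, 5
  7: 4, 5, 8
  8: 7

Step 2: Run BFS/DFS from vertex 1:
  Visited: {1, 2, 3, 6, 4, 5, 7, 8}
  Reached 8 of 8 vertices

Step 3: All 8 vertices reached from vertex 1, so the graph is connected.
Answer: Yes, the graph is connected.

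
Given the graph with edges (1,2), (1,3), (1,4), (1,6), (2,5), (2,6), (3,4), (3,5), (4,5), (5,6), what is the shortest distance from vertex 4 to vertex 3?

Step 1: Build adjacency list:
  1: 2, 3, 4, 6
  2: 1, 5, 6
  3: 1, 4, 5
  4: 1, 3, 5
  5: 2, 3, 4, 6
  6: 1, 2, 5

Step 2: BFS from vertex 4 to find shortest path to 3:
  vertex 1 reached at distance 1
  vertex 3 reached at distance 1

Step 3: Shortest path: 4 -> 3
Path length: 1 edge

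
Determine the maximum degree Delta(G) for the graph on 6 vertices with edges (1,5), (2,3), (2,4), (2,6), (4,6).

Step 1: Count edges incident to each vertex:
  deg(1) = 1 (neighbors: 5)
  deg(2) = 3 (neighbors: 3, 4, 6)
  deg(3) = 1 (neighbors: 2)
  deg(4) = 2 (neighbors: 2, 6)
  deg(5) = 1 (neighbors: 1)
  deg(6) = 2 (neighbors: 2, 4)

Step 2: Find maximum:
  max(1, 3, 1, 2, 1, 2) = 3 (vertex 2)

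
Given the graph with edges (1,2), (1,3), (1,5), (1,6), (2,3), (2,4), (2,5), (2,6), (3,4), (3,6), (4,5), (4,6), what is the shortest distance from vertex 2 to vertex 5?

Step 1: Build adjacency list:
  1: 2, 3, 5, 6
  2: 1, 3, 4, 5, 6
  3: 1, 2, 4, 6
  4: 2, 3, 5, 6
  5: 1, 2, 4
  6: 1, 2, 3, 4

Step 2: BFS from vertex 2 to find shortest path to 5:
  vertex 1 reached at distance 1
  vertex 3 reached at distance 1
  vertex 4 reached at distance 1
  vertex 5 reached at distance 1

Step 3: Shortest path: 2 -> 5
Path length: 1 edge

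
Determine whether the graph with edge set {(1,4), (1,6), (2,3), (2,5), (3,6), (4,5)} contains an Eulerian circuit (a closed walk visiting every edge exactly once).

Step 1: Find the degree of each vertex:
  deg(1) = 2
  deg(2) = 2
  deg(3) = 2
  deg(4) = 2
  deg(5) = 2
  deg(6) = 2

Step 2: Count vertices with odd degree:
  All vertices have even degree (0 odd-degree vertices)

Step 3: Apply Euler's theorem:
  - Eulerian circuit exists iff graph is connected and all vertices have even degree
  - Eulerian path exists iff graph is connected and has 0 or 2 odd-degree vertices

Graph is connected with 0 odd-degree vertices.
Both Eulerian circuit and Eulerian path exist.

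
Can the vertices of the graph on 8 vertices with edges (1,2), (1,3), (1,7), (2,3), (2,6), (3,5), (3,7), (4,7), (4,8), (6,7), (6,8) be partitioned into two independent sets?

Step 1: Attempt 2-coloring using BFS:
  Start at vertex 1, assign color 0
  Color vertex 2 with color 1 (neighbor of 1)
  Color vertex 3 with color 1 (neighbor of 1)
  Color vertex 7 with color 1 (neighbor of 1)

Step 2: Conflict found! Vertices 2 and 3 are adjacent but have the same color.
This means the graph contains an odd cycle.

The graph is NOT bipartite.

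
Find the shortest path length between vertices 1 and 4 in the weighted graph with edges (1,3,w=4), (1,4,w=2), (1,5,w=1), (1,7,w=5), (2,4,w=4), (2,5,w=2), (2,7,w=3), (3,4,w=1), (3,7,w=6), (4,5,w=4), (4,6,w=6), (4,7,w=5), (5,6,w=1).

Step 1: Build adjacency list with weights:
  1: 3(w=4), 4(w=2), 5(w=1), 7(w=5)
  2: 4(w=4), 5(w=2), 7(w=3)
  3: 1(w=4), 4(w=1), 7(w=6)
  4: 1(w=2), 2(w=4), 3(w=1), 5(w=4), 6(w=6), 7(w=5)
  5: 1(w=1), 2(w=2), 4(w=4), 6(w=1)
  6: 4(w=6), 5(w=1)
  7: 1(w=5), 2(w=3), 3(w=6), 4(w=5)

Step 2: Apply Dijkstra's algorithm from vertex 1:
  Visit vertex 1 (distance=0)
    Update dist[3] = 4
    Update dist[4] = 2
    Update dist[5] = 1
    Update dist[7] = 5
  Visit vertex 5 (distance=1)
    Update dist[2] = 3
    Update dist[6] = 2
  Visit vertex 4 (distance=2)
    Update dist[3] = 3

Step 3: Shortest path: 1 -> 4
Total weight: 2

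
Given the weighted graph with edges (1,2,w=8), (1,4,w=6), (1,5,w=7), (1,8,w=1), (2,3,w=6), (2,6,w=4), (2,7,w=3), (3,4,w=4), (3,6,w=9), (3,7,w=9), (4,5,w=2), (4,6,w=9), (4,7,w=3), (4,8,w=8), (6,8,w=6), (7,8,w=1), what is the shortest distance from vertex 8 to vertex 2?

Step 1: Build adjacency list with weights:
  1: 2(w=8), 4(w=6), 5(w=7), 8(w=1)
  2: 1(w=8), 3(w=6), 6(w=4), 7(w=3)
  3: 2(w=6), 4(w=4), 6(w=9), 7(w=9)
  4: 1(w=6), 3(w=4), 5(w=2), 6(w=9), 7(w=3), 8(w=8)
  5: 1(w=7), 4(w=2)
  6: 2(w=4), 3(w=9), 4(w=9), 8(w=6)
  7: 2(w=3), 3(w=9), 4(w=3), 8(w=1)
  8: 1(w=1), 4(w=8), 6(w=6), 7(w=1)

Step 2: Apply Dijkstra's algorithm from vertex 8:
  Visit vertex 8 (distance=0)
    Update dist[1] = 1
    Update dist[4] = 8
    Update dist[6] = 6
    Update dist[7] = 1
  Visit vertex 1 (distance=1)
    Update dist[2] = 9
    Update dist[4] = 7
    Update dist[5] = 8
  Visit vertex 7 (distance=1)
    Update dist[2] = 4
    Update dist[3] = 10
    Update dist[4] = 4
  Visit vertex 2 (distance=4)

Step 3: Shortest path: 8 -> 7 -> 2
Total weight: 1 + 3 = 4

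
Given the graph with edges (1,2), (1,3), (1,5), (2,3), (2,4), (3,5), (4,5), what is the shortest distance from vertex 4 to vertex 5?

Step 1: Build adjacency list:
  1: 2, 3, 5
  2: 1, 3, 4
  3: 1, 2, 5
  4: 2, 5
  5: 1, 3, 4

Step 2: BFS from vertex 4 to find shortest path to 5:
  vertex 2 reached at distance 1
  vertex 5 reached at distance 1

Step 3: Shortest path: 4 -> 5
Path length: 1 edge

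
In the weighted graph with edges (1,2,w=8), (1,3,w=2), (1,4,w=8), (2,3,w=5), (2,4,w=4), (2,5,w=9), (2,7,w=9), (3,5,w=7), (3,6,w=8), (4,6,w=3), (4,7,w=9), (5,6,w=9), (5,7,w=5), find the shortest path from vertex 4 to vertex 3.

Step 1: Build adjacency list with weights:
  1: 2(w=8), 3(w=2), 4(w=8)
  2: 1(w=8), 3(w=5), 4(w=4), 5(w=9), 7(w=9)
  3: 1(w=2), 2(w=5), 5(w=7), 6(w=8)
  4: 1(w=8), 2(w=4), 6(w=3), 7(w=9)
  5: 2(w=9), 3(w=7), 6(w=9), 7(w=5)
  6: 3(w=8), 4(w=3), 5(w=9)
  7: 2(w=9), 4(w=9), 5(w=5)

Step 2: Apply Dijkstra's algorithm from vertex 4:
  Visit vertex 4 (distance=0)
    Update dist[1] = 8
    Update dist[2] = 4
    Update dist[6] = 3
    Update dist[7] = 9
  Visit vertex 6 (distance=3)
    Update dist[3] = 11
    Update dist[5] = 12
  Visit vertex 2 (distance=4)
    Update dist[3] = 9
  Visit vertex 1 (distance=8)
  Visit vertex 3 (distance=9)

Step 3: Shortest path: 4 -> 2 -> 3
Total weight: 4 + 5 = 9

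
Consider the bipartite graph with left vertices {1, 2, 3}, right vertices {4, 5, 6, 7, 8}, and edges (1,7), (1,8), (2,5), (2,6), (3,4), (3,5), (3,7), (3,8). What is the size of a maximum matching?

Step 1: List the neighbors of each left vertex:
  1: 7, 8
  2: 5, 6
  3: 4, 5, 7, 8

Step 2: Greedily match left vertices, then look for augmenting paths:
  Match 1 -- 7
  Match 2 -- 5
  Match 3 -- 4
  No augmenting path remains.

Step 3: Verify this is maximum:
  Matching size 3 = min(|L|, |R|) = min(3, 5), which is an upper bound, so this matching is maximum.

Maximum matching: {(1,7), (2,5), (3,4)}
Size: 3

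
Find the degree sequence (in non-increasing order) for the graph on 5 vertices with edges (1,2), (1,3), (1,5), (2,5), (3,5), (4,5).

Step 1: Count edges incident to each vertex:
  deg(1) = 3 (neighbors: 2, 3, 5)
  deg(2) = 2 (neighbors: 1, 5)
  deg(3) = 2 (neighbors: 1, 5)
  deg(4) = 1 (neighbors: 5)
  deg(5) = 4 (neighbors: 1, 2, 3, 4)

Step 2: Sort degrees in non-increasing order:
  Degrees: [3, 2, 2, 1, 4] -> sorted: [4, 3, 2, 2, 1]

Degree sequence: [4, 3, 2, 2, 1]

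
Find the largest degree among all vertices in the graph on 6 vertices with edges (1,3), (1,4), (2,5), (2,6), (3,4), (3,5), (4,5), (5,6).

Step 1: Count edges incident to each vertex:
  deg(1) = 2 (neighbors: 3, 4)
  deg(2) = 2 (neighbors: 5, 6)
  deg(3) = 3 (neighbors: 1, 4, 5)
  deg(4) = 3 (neighbors: 1, 3, 5)
  deg(5) = 4 (neighbors: 2, 3, 4, 6)
  deg(6) = 2 (neighbors: 2, 5)

Step 2: Find maximum:
  max(2, 2, 3, 3, 4, 2) = 4 (vertex 5)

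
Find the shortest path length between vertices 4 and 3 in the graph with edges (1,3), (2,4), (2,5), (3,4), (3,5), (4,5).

Step 1: Build adjacency list:
  1: 3
  2: 4, 5
  3: 1, 4, 5
  4: 2, 3, 5
  5: 2, 3, 4

Step 2: BFS from vertex 4 to find shortest path to 3:
  vertex 2 reached at distance 1
  vertex 3 reached at distance 1

Step 3: Shortest path: 4 -> 3
Path length: 1 edge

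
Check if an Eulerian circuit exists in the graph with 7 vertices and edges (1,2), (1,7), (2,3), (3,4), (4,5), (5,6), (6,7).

Step 1: Find the degree of each vertex:
  deg(1) = 2
  deg(2) = 2
  deg(3) = 2
  deg(4) = 2
  deg(5) = 2
  deg(6) = 2
  deg(7) = 2

Step 2: Count vertices with odd degree:
  All vertices have even degree (0 odd-degree vertices)

Step 3: Apply Euler's theorem:
  - Eulerian circuit exists iff graph is connected and all vertices have even degree
  - Eulerian path exists iff graph is connected and has 0 or 2 odd-degree vertices

Graph is connected with 0 odd-degree vertices.
Both Eulerian circuit and Eulerian path exist.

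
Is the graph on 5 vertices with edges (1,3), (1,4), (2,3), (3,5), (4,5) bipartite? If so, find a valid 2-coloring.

Step 1: Attempt 2-coloring using BFS:
  Start at vertex 1, assign color 0
  Color vertex 3 with color 1 (neighbor of 1)
  Color vertex 4 with color 1 (neighbor of 1)
  Color vertex 2 with color 0 (neighbor of 3)
  Color vertex 5 with color 0 (neighbor of 3)

Step 2: 2-coloring succeeded. No conflicts found.
  Set A (color 0): {1, 2, 5}
  Set B (color 1): {3, 4}

The graph is bipartite with partition {1, 2, 5}, {3, 4}.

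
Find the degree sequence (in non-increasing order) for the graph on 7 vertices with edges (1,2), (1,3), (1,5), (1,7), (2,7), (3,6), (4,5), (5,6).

Step 1: Count edges incident to each vertex:
  deg(1) = 4 (neighbors: 2, 3, 5, 7)
  deg(2) = 2 (neighbors: 1, 7)
  deg(3) = 2 (neighbors: 1, 6)
  deg(4) = 1 (neighbors: 5)
  deg(5) = 3 (neighbors: 1, 4, 6)
  deg(6) = 2 (neighbors: 3, 5)
  deg(7) = 2 (neighbors: 1, 2)

Step 2: Sort degrees in non-increasing order:
  Degrees: [4, 2, 2, 1, 3, 2, 2] -> sorted: [4, 3, 2, 2, 2, 2, 1]

Degree sequence: [4, 3, 2, 2, 2, 2, 1]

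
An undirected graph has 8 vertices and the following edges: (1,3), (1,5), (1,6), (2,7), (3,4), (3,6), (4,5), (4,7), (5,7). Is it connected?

Step 1: Build adjacency list from edges:
  1: 3, 5, 6
  2: 7
  3: 1, 4, 6
  4: 3, 5, 7
  5: 1, 4, 7
  6: 1, 3
  7: 2, 4, 5
  8: (none)

Step 2: Run BFS/DFS from vertex 1:
  Visited: {1, 3, 5, 6, 4, 7, 2}
  Reached 7 of 8 vertices

Step 3: Only 7 of 8 vertices reached. Graph is disconnected.
Connected components: {1, 2, 3, 4, 5, 6, 7}, {8}
Answer: No, the graph is not connected (2 components).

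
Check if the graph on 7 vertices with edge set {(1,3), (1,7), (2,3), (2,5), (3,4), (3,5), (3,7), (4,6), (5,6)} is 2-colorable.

Step 1: Attempt 2-coloring using BFS:
  Start at vertex 1, assign color 0
  Color vertex 3 with color 1 (neighbor of 1)
  Color vertex 7 with color 1 (neighbor of 1)
  Color vertex 2 with color 0 (neighbor of 3)
  Color vertex 4 with color 0 (neighbor of 3)
  Color vertex 5 with color 0 (neighbor of 3)

Step 2: Conflict found! Vertices 3 and 7 are adjacent but have the same color.
This means the graph contains an odd cycle.

The graph is NOT bipartite.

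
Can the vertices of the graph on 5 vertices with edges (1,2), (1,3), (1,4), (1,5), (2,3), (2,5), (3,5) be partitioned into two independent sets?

Step 1: Attempt 2-coloring using BFS:
  Start at vertex 1, assign color 0
  Color vertex 2 with color 1 (neighbor of 1)
  Color vertex 3 with color 1 (neighbor of 1)
  Color vertex 4 with color 1 (neighbor of 1)
  Color vertex 5 with color 1 (neighbor of 1)

Step 2: Conflict found! Vertices 2 and 3 are adjacent but have the same color.
This means the graph contains an odd cycle.

The graph is NOT bipartite.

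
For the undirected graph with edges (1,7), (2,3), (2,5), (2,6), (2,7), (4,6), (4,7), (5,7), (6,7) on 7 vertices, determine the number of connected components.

Step 1: Build adjacency list from edges:
  1: 7
  2: 3, 5, 6, 7
  3: 2
  4: 6, 7
  5: 2, 7
  6: 2, 4, 7
  7: 1, 2, 4, 5, 6

Step 2: Run BFS/DFS from vertex 1:
  Visited: {1, 7, 2, 4, 5, 6, 3}
  Reached 7 of 7 vertices

Step 3: All 7 vertices reached from vertex 1, so the graph is connected.
Number of connected components: 1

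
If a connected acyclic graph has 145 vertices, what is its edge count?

A tree on n vertices always has exactly n - 1 edges.
For n = 145: edges = 145 - 1 = 144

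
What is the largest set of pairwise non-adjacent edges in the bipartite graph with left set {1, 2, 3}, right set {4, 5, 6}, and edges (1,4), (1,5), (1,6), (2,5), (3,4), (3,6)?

Step 1: List the neighbors of each left vertex:
  1: 4, 5, 6
  2: 5
  3: 4, 6

Step 2: Greedily match left vertices, then look for augmenting paths:
  Match 1 -- 4
  Match 2 -- 5
  Match 3 -- 6
  No augmenting path remains.

Step 3: Verify this is maximum:
  Matching size 3 = min(|L|, |R|) = min(3, 3), which is an upper bound, so this matching is maximum.

Maximum matching: {(1,4), (2,5), (3,6)}
Size: 3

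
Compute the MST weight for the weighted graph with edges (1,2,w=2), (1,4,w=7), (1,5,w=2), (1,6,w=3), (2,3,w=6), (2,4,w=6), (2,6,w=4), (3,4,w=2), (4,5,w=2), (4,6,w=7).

Apply Kruskal's algorithm (sort edges by weight, add if no cycle):

Sorted edges by weight:
  (1,2) w=2
  (1,5) w=2
  (3,4) w=2
  (4,5) w=2
  (1,6) w=3
  (2,6) w=4
  (2,3) w=6
  (2,4) w=6
  (1,4) w=7
  (4,6) w=7

Add edge (1,2) w=2 -- no cycle. Running total: 2
Add edge (1,5) w=2 -- no cycle. Running total: 4
Add edge (3,4) w=2 -- no cycle. Running total: 6
Add edge (4,5) w=2 -- no cycle. Running total: 8
Add edge (1,6) w=3 -- no cycle. Running total: 11

MST edges: (1,2,w=2), (1,5,w=2), (3,4,w=2), (4,5,w=2), (1,6,w=3)
Total MST weight: 2 + 2 + 2 + 2 + 3 = 11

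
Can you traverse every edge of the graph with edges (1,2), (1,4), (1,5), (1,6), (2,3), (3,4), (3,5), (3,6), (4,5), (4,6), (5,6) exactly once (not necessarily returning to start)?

Step 1: Find the degree of each vertex:
  deg(1) = 4
  deg(2) = 2
  deg(3) = 4
  deg(4) = 4
  deg(5) = 4
  deg(6) = 4

Step 2: Count vertices with odd degree:
  All vertices have even degree (0 odd-degree vertices)

Step 3: Apply Euler's theorem:
  - Eulerian circuit exists iff graph is connected and all vertices have even degree
  - Eulerian path exists iff graph is connected and has 0 or 2 odd-degree vertices

Graph is connected with 0 odd-degree vertices.
Both Eulerian circuit and Eulerian path exist.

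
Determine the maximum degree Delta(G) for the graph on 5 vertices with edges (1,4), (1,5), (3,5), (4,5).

Step 1: Count edges incident to each vertex:
  deg(1) = 2 (neighbors: 4, 5)
  deg(2) = 0 (neighbors: none)
  deg(3) = 1 (neighbors: 5)
  deg(4) = 2 (neighbors: 1, 5)
  deg(5) = 3 (neighbors: 1, 3, 4)

Step 2: Find maximum:
  max(2, 0, 1, 2, 3) = 3 (vertex 5)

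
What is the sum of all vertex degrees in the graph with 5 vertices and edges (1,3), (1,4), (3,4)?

Step 1: Count edges incident to each vertex:
  deg(1) = 2 (neighbors: 3, 4)
  deg(2) = 0 (neighbors: none)
  deg(3) = 2 (neighbors: 1, 4)
  deg(4) = 2 (neighbors: 1, 3)
  deg(5) = 0 (neighbors: none)

Step 2: Sum all degrees:
  2 + 0 + 2 + 2 + 0 = 6

Verification: sum of degrees = 2 * |E| = 2 * 3 = 6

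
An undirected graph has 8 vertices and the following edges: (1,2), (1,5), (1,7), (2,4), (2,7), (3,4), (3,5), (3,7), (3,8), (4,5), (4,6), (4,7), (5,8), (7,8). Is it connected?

Step 1: Build adjacency list from edges:
  1: 2, 5, 7
  2: 1, 4, 7
  3: 4, 5, 7, 8
  4: 2, 3, 5, 6, 7
  5: 1, 3, 4, 8
  6: 4
  7: 1, 2, 3, 4, 8
  8: 3, 5, 7

Step 2: Run BFS/DFS from vertex 1:
  Visited: {1, 2, 5, 7, 4, 3, 8, 6}
  Reached 8 of 8 vertices

Step 3: All 8 vertices reached from vertex 1, so the graph is connected.
Answer: Yes, the graph is connected.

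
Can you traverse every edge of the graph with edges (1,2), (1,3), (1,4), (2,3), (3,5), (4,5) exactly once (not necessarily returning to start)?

Step 1: Find the degree of each vertex:
  deg(1) = 3
  deg(2) = 2
  deg(3) = 3
  deg(4) = 2
  deg(5) = 2

Step 2: Count vertices with odd degree:
  Odd-degree vertices: 1, 3 (2 total)

Step 3: Apply Euler's theorem:
  - Eulerian circuit exists iff graph is connected and all vertices have even degree
  - Eulerian path exists iff graph is connected and has 0 or 2 odd-degree vertices

Graph is connected with exactly 2 odd-degree vertices (1, 3).
Eulerian path exists (starting and ending at the odd-degree vertices), but no Eulerian circuit.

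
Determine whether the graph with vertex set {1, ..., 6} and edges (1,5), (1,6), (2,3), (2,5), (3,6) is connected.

Step 1: Build adjacency list from edges:
  1: 5, 6
  2: 3, 5
  3: 2, 6
  4: (none)
  5: 1, 2
  6: 1, 3

Step 2: Run BFS/DFS from vertex 1:
  Visited: {1, 5, 6, 2, 3}
  Reached 5 of 6 vertices

Step 3: Only 5 of 6 vertices reached. Graph is disconnected.
Connected components: {1, 2, 3, 5, 6}, {4}
Answer: No, the graph is not connected (2 components).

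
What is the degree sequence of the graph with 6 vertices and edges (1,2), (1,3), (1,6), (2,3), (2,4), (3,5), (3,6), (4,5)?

Step 1: Count edges incident to each vertex:
  deg(1) = 3 (neighbors: 2, 3, 6)
  deg(2) = 3 (neighbors: 1, 3, 4)
  deg(3) = 4 (neighbors: 1, 2, 5, 6)
  deg(4) = 2 (neighbors: 2, 5)
  deg(5) = 2 (neighbors: 3, 4)
  deg(6) = 2 (neighbors: 1, 3)

Step 2: Sort degrees in non-increasing order:
  Degrees: [3, 3, 4, 2, 2, 2] -> sorted: [4, 3, 3, 2, 2, 2]

Degree sequence: [4, 3, 3, 2, 2, 2]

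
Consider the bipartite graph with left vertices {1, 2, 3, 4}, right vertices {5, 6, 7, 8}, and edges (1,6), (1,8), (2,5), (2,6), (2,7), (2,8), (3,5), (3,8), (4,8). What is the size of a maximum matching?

Step 1: List the neighbors of each left vertex:
  1: 6, 8
  2: 5, 6, 7, 8
  3: 5, 8
  4: 8

Step 2: Greedily match left vertices, then look for augmenting paths:
  Match 1 -- 6
  Match 2 -- 7
  Match 3 -- 5
  Match 4 -- 8
  No augmenting path remains.

Step 3: Verify this is maximum:
  Matching size 4 = min(|L|, |R|) = min(4, 4), which is an upper bound, so this matching is maximum.

Maximum matching: {(1,6), (2,7), (3,5), (4,8)}
Size: 4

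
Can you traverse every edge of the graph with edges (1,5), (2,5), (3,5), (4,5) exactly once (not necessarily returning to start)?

Step 1: Find the degree of each vertex:
  deg(1) = 1
  deg(2) = 1
  deg(3) = 1
  deg(4) = 1
  deg(5) = 4

Step 2: Count vertices with odd degree:
  Odd-degree vertices: 1, 2, 3, 4 (4 total)

Step 3: Apply Euler's theorem:
  - Eulerian circuit exists iff graph is connected and all vertices have even degree
  - Eulerian path exists iff graph is connected and has 0 or 2 odd-degree vertices

Graph has 4 odd-degree vertices (need 0 or 2).
Neither Eulerian path nor Eulerian circuit exists.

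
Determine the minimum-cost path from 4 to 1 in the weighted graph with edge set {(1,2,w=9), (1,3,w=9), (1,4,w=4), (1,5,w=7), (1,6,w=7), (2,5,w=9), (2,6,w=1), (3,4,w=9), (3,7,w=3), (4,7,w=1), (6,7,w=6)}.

Step 1: Build adjacency list with weights:
  1: 2(w=9), 3(w=9), 4(w=4), 5(w=7), 6(w=7)
  2: 1(w=9), 5(w=9), 6(w=1)
  3: 1(w=9), 4(w=9), 7(w=3)
  4: 1(w=4), 3(w=9), 7(w=1)
  5: 1(w=7), 2(w=9)
  6: 1(w=7), 2(w=1), 7(w=6)
  7: 3(w=3), 4(w=1), 6(w=6)

Step 2: Apply Dijkstra's algorithm from vertex 4:
  Visit vertex 4 (distance=0)
    Update dist[1] = 4
    Update dist[3] = 9
    Update dist[7] = 1
  Visit vertex 7 (distance=1)
    Update dist[3] = 4
    Update dist[6] = 7
  Visit vertex 1 (distance=4)
    Update dist[2] = 13
    Update dist[5] = 11

Step 3: Shortest path: 4 -> 1
Total weight: 4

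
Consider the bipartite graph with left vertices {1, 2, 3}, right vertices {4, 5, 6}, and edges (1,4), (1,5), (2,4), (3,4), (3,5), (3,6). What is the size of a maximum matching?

Step 1: List the neighbors of each left vertex:
  1: 4, 5
  2: 4
  3: 4, 5, 6

Step 2: Greedily match left vertices, then look for augmenting paths:
  Match 1 -- 5
  Match 2 -- 4
  Match 3 -- 6
  No augmenting path remains.

Step 3: Verify this is maximum:
  Matching size 3 = min(|L|, |R|) = min(3, 3), which is an upper bound, so this matching is maximum.

Maximum matching: {(1,5), (2,4), (3,6)}
Size: 3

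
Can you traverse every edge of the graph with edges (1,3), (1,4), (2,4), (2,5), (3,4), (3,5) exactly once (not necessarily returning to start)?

Step 1: Find the degree of each vertex:
  deg(1) = 2
  deg(2) = 2
  deg(3) = 3
  deg(4) = 3
  deg(5) = 2

Step 2: Count vertices with odd degree:
  Odd-degree vertices: 3, 4 (2 total)

Step 3: Apply Euler's theorem:
  - Eulerian circuit exists iff graph is connected and all vertices have even degree
  - Eulerian path exists iff graph is connected and has 0 or 2 odd-degree vertices

Graph is connected with exactly 2 odd-degree vertices (3, 4).
Eulerian path exists (starting and ending at the odd-degree vertices), but no Eulerian circuit.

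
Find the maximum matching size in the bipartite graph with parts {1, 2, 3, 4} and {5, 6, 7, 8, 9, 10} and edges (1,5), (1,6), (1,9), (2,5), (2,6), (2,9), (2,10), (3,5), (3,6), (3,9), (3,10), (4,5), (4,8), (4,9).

Step 1: List the neighbors of each left vertex:
  1: 5, 6, 9
  2: 5, 6, 9, 10
  3: 5, 6, 9, 10
  4: 5, 8, 9

Step 2: Greedily match left vertices, then look for augmenting paths:
  Match 1 -- 5
  Match 2 -- 6
  Match 3 -- 9
  Match 4 -- 8
  No augmenting path remains.

Step 3: Verify this is maximum:
  Matching size 4 = min(|L|, |R|) = min(4, 6), which is an upper bound, so this matching is maximum.

Maximum matching: {(1,5), (2,6), (3,9), (4,8)}
Size: 4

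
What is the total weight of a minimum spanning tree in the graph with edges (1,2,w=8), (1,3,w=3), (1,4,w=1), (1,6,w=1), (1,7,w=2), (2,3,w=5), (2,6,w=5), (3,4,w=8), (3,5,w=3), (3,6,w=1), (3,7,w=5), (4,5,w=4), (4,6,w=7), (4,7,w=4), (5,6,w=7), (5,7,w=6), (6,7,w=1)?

Apply Kruskal's algorithm (sort edges by weight, add if no cycle):

Sorted edges by weight:
  (1,6) w=1
  (1,4) w=1
  (3,6) w=1
  (6,7) w=1
  (1,7) w=2
  (1,3) w=3
  (3,5) w=3
  (4,7) w=4
  (4,5) w=4
  (2,3) w=5
  (2,6) w=5
  (3,7) w=5
  (5,7) w=6
  (4,6) w=7
  (5,6) w=7
  (1,2) w=8
  (3,4) w=8

Add edge (1,6) w=1 -- no cycle. Running total: 1
Add edge (1,4) w=1 -- no cycle. Running total: 2
Add edge (3,6) w=1 -- no cycle. Running total: 3
Add edge (6,7) w=1 -- no cycle. Running total: 4
Skip edge (1,7) w=2 -- would create cycle
Skip edge (1,3) w=3 -- would create cycle
Add edge (3,5) w=3 -- no cycle. Running total: 7
Skip edge (4,7) w=4 -- would create cycle
Skip edge (4,5) w=4 -- would create cycle
Add edge (2,3) w=5 -- no cycle. Running total: 12

MST edges: (1,6,w=1), (1,4,w=1), (3,6,w=1), (6,7,w=1), (3,5,w=3), (2,3,w=5)
Total MST weight: 1 + 1 + 1 + 1 + 3 + 5 = 12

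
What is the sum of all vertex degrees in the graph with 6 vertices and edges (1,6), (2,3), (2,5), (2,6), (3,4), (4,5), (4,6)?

Step 1: Count edges incident to each vertex:
  deg(1) = 1 (neighbors: 6)
  deg(2) = 3 (neighbors: 3, 5, 6)
  deg(3) = 2 (neighbors: 2, 4)
  deg(4) = 3 (neighbors: 3, 5, 6)
  deg(5) = 2 (neighbors: 2, 4)
  deg(6) = 3 (neighbors: 1, 2, 4)

Step 2: Sum all degrees:
  1 + 3 + 2 + 3 + 2 + 3 = 14

Verification: sum of degrees = 2 * |E| = 2 * 7 = 14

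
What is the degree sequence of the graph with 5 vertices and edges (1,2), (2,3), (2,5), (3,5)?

Step 1: Count edges incident to each vertex:
  deg(1) = 1 (neighbors: 2)
  deg(2) = 3 (neighbors: 1, 3, 5)
  deg(3) = 2 (neighbors: 2, 5)
  deg(4) = 0 (neighbors: none)
  deg(5) = 2 (neighbors: 2, 3)

Step 2: Sort degrees in non-increasing order:
  Degrees: [1, 3, 2, 0, 2] -> sorted: [3, 2, 2, 1, 0]

Degree sequence: [3, 2, 2, 1, 0]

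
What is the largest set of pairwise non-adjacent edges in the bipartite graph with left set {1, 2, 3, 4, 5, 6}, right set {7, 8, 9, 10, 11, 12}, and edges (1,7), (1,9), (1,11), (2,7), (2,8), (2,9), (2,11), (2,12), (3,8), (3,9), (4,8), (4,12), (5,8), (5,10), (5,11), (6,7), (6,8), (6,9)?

Step 1: List the neighbors of each left vertex:
  1: 7, 9, 11
  2: 7, 8, 9, 11, 12
  3: 8, 9
  4: 8, 12
  5: 8, 10, 11
  6: 7, 8, 9

Step 2: Greedily match left vertices, then look for augmenting paths:
  Match 1 -- 11
  Match 2 -- 8
  Match 3 -- 9
  Match 4 -- 12
  Match 5 -- 10
  Match 6 -- 7
  No augmenting path remains.

Step 3: Verify this is maximum:
  Matching size 6 = min(|L|, |R|) = min(6, 6), which is an upper bound, so this matching is maximum.

Maximum matching: {(1,11), (2,8), (3,9), (4,12), (5,10), (6,7)}
Size: 6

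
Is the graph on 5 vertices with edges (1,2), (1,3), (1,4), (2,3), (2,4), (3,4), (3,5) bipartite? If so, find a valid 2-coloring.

Step 1: Attempt 2-coloring using BFS:
  Start at vertex 1, assign color 0
  Color vertex 2 with color 1 (neighbor of 1)
  Color vertex 3 with color 1 (neighbor of 1)
  Color vertex 4 with color 1 (neighbor of 1)

Step 2: Conflict found! Vertices 2 and 3 are adjacent but have the same color.
This means the graph contains an odd cycle.

The graph is NOT bipartite.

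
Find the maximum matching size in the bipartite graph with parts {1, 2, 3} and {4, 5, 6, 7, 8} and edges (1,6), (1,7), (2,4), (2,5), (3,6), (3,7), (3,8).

Step 1: List the neighbors of each left vertex:
  1: 6, 7
  2: 4, 5
  3: 6, 7, 8

Step 2: Greedily match left vertices, then look for augmenting paths:
  Match 1 -- 6
  Match 2 -- 4
  Match 3 -- 7
  No augmenting path remains.

Step 3: Verify this is maximum:
  Matching size 3 = min(|L|, |R|) = min(3, 5), which is an upper bound, so this matching is maximum.

Maximum matching: {(1,6), (2,4), (3,7)}
Size: 3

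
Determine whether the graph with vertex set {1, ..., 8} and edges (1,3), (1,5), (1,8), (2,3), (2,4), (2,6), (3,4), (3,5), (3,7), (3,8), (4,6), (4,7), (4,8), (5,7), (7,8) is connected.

Step 1: Build adjacency list from edges:
  1: 3, 5, 8
  2: 3, 4, 6
  3: 1, 2, 4, 5, 7, 8
  4: 2, 3, 6, 7, 8
  5: 1, 3, 7
  6: 2, 4
  7: 3, 4, 5, 8
  8: 1, 3, 4, 7

Step 2: Run BFS/DFS from vertex 1:
  Visited: {1, 3, 5, 8, 2, 4, 7, 6}
  Reached 8 of 8 vertices

Step 3: All 8 vertices reached from vertex 1, so the graph is connected.
Answer: Yes, the graph is connected.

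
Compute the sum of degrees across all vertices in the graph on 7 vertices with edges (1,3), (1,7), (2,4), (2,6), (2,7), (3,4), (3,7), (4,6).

Step 1: Count edges incident to each vertex:
  deg(1) = 2 (neighbors: 3, 7)
  deg(2) = 3 (neighbors: 4, 6, 7)
  deg(3) = 3 (neighbors: 1, 4, 7)
  deg(4) = 3 (neighbors: 2, 3, 6)
  deg(5) = 0 (neighbors: none)
  deg(6) = 2 (neighbors: 2, 4)
  deg(7) = 3 (neighbors: 1, 2, 3)

Step 2: Sum all degrees:
  2 + 3 + 3 + 3 + 0 + 2 + 3 = 16

Verification: sum of degrees = 2 * |E| = 2 * 8 = 16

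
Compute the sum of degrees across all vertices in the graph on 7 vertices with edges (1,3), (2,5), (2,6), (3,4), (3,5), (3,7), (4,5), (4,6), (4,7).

Step 1: Count edges incident to each vertex:
  deg(1) = 1 (neighbors: 3)
  deg(2) = 2 (neighbors: 5, 6)
  deg(3) = 4 (neighbors: 1, 4, 5, 7)
  deg(4) = 4 (neighbors: 3, 5, 6, 7)
  deg(5) = 3 (neighbors: 2, 3, 4)
  deg(6) = 2 (neighbors: 2, 4)
  deg(7) = 2 (neighbors: 3, 4)

Step 2: Sum all degrees:
  1 + 2 + 4 + 4 + 3 + 2 + 2 = 18

Verification: sum of degrees = 2 * |E| = 2 * 9 = 18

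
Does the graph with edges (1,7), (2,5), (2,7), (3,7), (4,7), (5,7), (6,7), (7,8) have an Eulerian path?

Step 1: Find the degree of each vertex:
  deg(1) = 1
  deg(2) = 2
  deg(3) = 1
  deg(4) = 1
  deg(5) = 2
  deg(6) = 1
  deg(7) = 7
  deg(8) = 1

Step 2: Count vertices with odd degree:
  Odd-degree vertices: 1, 3, 4, 6, 7, 8 (6 total)

Step 3: Apply Euler's theorem:
  - Eulerian circuit exists iff graph is connected and all vertices have even degree
  - Eulerian path exists iff graph is connected and has 0 or 2 odd-degree vertices

Graph has 6 odd-degree vertices (need 0 or 2).
Neither Eulerian path nor Eulerian circuit exists.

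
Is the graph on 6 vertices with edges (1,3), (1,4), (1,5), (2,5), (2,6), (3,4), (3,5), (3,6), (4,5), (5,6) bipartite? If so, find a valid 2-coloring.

Step 1: Attempt 2-coloring using BFS:
  Start at vertex 1, assign color 0
  Color vertex 3 with color 1 (neighbor of 1)
  Color vertex 4 with color 1 (neighbor of 1)
  Color vertex 5 with color 1 (neighbor of 1)

Step 2: Conflict found! Vertices 3 and 4 are adjacent but have the same color.
This means the graph contains an odd cycle.

The graph is NOT bipartite.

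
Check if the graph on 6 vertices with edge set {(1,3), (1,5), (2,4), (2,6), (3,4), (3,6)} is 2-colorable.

Step 1: Attempt 2-coloring using BFS:
  Start at vertex 1, assign color 0
  Color vertex 3 with color 1 (neighbor of 1)
  Color vertex 5 with color 1 (neighbor of 1)
  Color vertex 4 with color 0 (neighbor of 3)
  Color vertex 6 with color 0 (neighbor of 3)
  Color vertex 2 with color 1 (neighbor of 4)

Step 2: 2-coloring succeeded. No conflicts found.
  Set A (color 0): {1, 4, 6}
  Set B (color 1): {2, 3, 5}

The graph is bipartite with partition {1, 4, 6}, {2, 3, 5}.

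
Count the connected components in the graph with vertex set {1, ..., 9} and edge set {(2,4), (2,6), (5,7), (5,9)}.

Step 1: Build adjacency list from edges:
  1: (none)
  2: 4, 6
  3: (none)
  4: 2
  5: 7, 9
  6: 2
  7: 5
  8: (none)
  9: 5

Step 2: Run BFS/DFS from vertex 1:
  Visited: {1}
  Reached 1 of 9 vertices

Step 3: Only 1 of 9 vertices reached. Graph is disconnected.
Connected components: {1}, {2, 4, 6}, {3}, {5, 7, 9}, {8}
Number of connected components: 5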